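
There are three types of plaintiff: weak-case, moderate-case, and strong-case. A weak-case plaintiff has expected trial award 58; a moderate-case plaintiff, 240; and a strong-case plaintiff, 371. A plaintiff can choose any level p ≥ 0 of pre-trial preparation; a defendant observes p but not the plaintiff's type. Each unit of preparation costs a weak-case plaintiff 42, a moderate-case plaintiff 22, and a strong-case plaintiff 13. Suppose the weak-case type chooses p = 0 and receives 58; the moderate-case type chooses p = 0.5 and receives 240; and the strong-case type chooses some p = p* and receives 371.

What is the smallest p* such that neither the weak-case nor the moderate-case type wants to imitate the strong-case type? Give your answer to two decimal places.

7.45

Moderate-case type (on-path payoff 240 − 22×0.5 = 229) won't mimic when 229 ≥ 371 − 22·p*, i.e. p* ≥ 6.45.
Weak-case type (on-path payoff 58) won't mimic when 58 ≥ 371 − 42·p*, i.e. p* ≥ 7.45.
Both must hold, so p* = max(7.45, 6.45) = 7.45. The weak-case type's constraint binds.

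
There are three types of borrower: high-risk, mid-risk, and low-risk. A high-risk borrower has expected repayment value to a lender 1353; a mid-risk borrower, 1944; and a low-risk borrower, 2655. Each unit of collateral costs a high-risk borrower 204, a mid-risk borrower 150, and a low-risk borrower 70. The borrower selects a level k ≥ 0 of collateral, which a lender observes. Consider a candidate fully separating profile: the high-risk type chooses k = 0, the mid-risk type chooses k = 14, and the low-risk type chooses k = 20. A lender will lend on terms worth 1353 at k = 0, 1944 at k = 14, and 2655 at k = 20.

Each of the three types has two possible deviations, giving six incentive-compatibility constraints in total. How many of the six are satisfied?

High-risk (own payoff 1353): to k=14 gives 1944 − 204×14 = -912 → no gain ✓; to k=20 gives 2655 − 204×20 = -1425 → no gain ✓.
Low-risk (own payoff 2655 − 70×20 = 1255): to k=0 gives 1353 → profitable ✗; to k=14 gives 1944 − 70×14 = 964 → no gain ✓.
Mid-risk (own payoff 1944 − 150×14 = -156): to k=0 gives 1353 → profitable ✗; to k=20 gives 2655 − 150×20 = -345 → no gain ✓.
4 of the 6 constraints hold; not an equilibrium.

4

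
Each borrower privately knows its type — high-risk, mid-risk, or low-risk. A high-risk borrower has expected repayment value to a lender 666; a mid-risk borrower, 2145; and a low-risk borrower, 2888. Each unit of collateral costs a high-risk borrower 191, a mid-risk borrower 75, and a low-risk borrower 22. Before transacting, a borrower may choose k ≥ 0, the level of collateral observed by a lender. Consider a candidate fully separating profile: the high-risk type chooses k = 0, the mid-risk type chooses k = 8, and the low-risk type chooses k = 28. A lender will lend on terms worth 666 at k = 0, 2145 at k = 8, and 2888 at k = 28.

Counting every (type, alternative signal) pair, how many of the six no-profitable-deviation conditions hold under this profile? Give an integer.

6

High-risk (own payoff 666): to k=8 gives 2145 − 191×8 = 617 → no gain ✓; to k=28 gives 2888 − 191×28 = -2460 → no gain ✓.
Low-risk (own payoff 2888 − 22×28 = 2272): to k=0 gives 666 → no gain ✓; to k=8 gives 2145 − 22×8 = 1969 → no gain ✓.
Mid-risk (own payoff 2145 − 75×8 = 1545): to k=0 gives 666 → no gain ✓; to k=28 gives 2888 − 75×28 = 788 → no gain ✓.
6 of the 6 constraints hold; this profile is a separating equilibrium.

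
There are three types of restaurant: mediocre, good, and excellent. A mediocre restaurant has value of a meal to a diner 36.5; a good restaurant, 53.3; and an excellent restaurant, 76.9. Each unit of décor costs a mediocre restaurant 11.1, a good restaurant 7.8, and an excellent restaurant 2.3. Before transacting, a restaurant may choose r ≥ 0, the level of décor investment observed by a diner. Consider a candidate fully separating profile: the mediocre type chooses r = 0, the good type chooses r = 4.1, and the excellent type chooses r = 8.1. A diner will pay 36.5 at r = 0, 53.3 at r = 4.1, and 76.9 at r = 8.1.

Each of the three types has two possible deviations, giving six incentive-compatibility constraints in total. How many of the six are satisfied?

Excellent (own payoff 76.9 − 2.3×8.1 = 58.27): to r=0 gives 36.5 → no gain ✓; to r=4.1 gives 53.3 − 2.3×4.1 = 43.87 → no gain ✓.
Mediocre (own payoff 36.5): to r=4.1 gives 53.3 − 11.1×4.1 = 7.79 → no gain ✓; to r=8.1 gives 76.9 − 11.1×8.1 = -13.01 → no gain ✓.
Good (own payoff 53.3 − 7.8×4.1 = 21.32): to r=0 gives 36.5 → profitable ✗; to r=8.1 gives 76.9 − 7.8×8.1 = 13.72 → no gain ✓.
5 of the 6 constraints hold; not an equilibrium.

5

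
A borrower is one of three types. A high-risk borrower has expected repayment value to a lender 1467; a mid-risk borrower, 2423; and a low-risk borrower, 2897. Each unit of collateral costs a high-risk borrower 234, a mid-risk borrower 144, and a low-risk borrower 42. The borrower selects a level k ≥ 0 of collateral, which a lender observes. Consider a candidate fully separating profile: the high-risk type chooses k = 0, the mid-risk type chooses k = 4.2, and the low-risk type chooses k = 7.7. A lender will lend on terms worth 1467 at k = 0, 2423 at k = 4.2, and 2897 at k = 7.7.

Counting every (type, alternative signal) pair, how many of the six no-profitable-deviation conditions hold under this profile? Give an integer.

Low-risk (own payoff 2897 − 42×7.7 = 2573.6): to k=0 gives 1467 → no gain ✓; to k=4.2 gives 2423 − 42×4.2 = 2246.6 → no gain ✓.
Mid-risk (own payoff 2423 − 144×4.2 = 1818.2): to k=0 gives 1467 → no gain ✓; to k=7.7 gives 2897 − 144×7.7 = 1788.2 → no gain ✓.
High-risk (own payoff 1467): to k=4.2 gives 2423 − 234×4.2 = 1440.2 → no gain ✓; to k=7.7 gives 2897 − 234×7.7 = 1095.2 → no gain ✓.
6 of the 6 constraints hold; this profile is a separating equilibrium.

6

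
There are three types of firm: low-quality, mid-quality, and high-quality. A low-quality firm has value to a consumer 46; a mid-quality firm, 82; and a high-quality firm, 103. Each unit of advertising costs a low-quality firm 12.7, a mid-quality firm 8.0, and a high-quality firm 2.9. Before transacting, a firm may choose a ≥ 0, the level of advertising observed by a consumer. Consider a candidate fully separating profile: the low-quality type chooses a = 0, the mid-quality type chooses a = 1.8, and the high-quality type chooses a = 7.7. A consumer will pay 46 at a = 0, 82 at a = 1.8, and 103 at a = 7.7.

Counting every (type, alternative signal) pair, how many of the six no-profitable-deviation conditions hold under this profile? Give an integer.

High-quality (own payoff 103 − 2.9×7.7 = 80.67): to a=0 gives 46 → no gain ✓; to a=1.8 gives 82 − 2.9×1.8 = 76.78 → no gain ✓.
Mid-quality (own payoff 82 − 8.0×1.8 = 67.6): to a=0 gives 46 → no gain ✓; to a=7.7 gives 103 − 8.0×7.7 = 41.4 → no gain ✓.
Low-quality (own payoff 46): to a=1.8 gives 82 − 12.7×1.8 = 59.14 → profitable ✗; to a=7.7 gives 103 − 12.7×7.7 = 5.21 → no gain ✓.
5 of the 6 constraints hold; not an equilibrium.

5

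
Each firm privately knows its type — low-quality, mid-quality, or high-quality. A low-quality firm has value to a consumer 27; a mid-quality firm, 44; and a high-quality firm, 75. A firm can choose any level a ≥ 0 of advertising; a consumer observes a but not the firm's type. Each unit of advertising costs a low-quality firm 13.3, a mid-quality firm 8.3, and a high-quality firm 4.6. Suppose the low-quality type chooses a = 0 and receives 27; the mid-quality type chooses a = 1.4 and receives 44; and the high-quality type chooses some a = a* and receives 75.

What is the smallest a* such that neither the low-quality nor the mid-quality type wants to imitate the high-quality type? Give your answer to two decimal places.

Low-quality type (on-path payoff 27) won't mimic when 27 ≥ 75 − 13.3·a*, i.e. a* ≥ 3.61.
Mid-quality type (on-path payoff 44 − 8.3×1.4 = 32.38) won't mimic when 32.38 ≥ 75 − 8.3·a*, i.e. a* ≥ 5.13.
Both must hold, so a* = max(3.61, 5.13) = 5.13. The mid-quality type's constraint binds.

5.13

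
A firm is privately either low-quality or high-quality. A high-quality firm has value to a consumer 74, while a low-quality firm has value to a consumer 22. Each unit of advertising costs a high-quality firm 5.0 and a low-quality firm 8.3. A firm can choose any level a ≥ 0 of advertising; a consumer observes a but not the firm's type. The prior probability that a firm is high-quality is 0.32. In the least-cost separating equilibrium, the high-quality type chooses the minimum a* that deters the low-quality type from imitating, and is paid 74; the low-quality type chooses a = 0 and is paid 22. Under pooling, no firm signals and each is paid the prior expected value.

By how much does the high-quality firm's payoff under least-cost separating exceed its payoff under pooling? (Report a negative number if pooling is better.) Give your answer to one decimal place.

Least-cost separating signal: a* solves 22 = 74 − 8.3·a*, so a* = (74 − 22)/8.3 ≈ 6.2651.
High-quality type's separating payoff: 74 − 5.0 × a* = 74 − 5.0 × (74 − 22)/8.3 = 74 − 260/8.3 ≈ 42.675.
Pooling payoff: 0.32 × 74 + 0.68 × 22 = 38.64.
Difference: 42.675 − 38.64 = 4.035, i.e. 4.0 to one decimal place.
The high-quality type prefers to separate.

4.0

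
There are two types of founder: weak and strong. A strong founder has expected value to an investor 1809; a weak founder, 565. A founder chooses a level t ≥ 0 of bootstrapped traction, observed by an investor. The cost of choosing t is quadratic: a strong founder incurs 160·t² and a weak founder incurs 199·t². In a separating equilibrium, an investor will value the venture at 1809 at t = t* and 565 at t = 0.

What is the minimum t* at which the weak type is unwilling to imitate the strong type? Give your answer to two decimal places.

2.50

The weak type at t = 0 receives 565; imitating at t* yields 1809 − 199·t*².
Indifference: 565 = 1809 − 199·t*², so t*² = (1809 − 565) / 199 ≈ 6.2513.
t* = √6.2513 ≈ 2.50.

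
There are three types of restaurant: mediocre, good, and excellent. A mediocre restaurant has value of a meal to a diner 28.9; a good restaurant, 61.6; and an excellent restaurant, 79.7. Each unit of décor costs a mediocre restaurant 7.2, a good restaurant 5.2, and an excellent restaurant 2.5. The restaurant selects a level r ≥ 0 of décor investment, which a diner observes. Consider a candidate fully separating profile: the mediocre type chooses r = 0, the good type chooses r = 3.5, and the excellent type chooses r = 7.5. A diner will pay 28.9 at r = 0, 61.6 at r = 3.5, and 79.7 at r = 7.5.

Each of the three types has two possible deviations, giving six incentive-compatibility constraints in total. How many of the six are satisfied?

5

Excellent (own payoff 79.7 − 2.5×7.5 = 60.95): to r=0 gives 28.9 → no gain ✓; to r=3.5 gives 61.6 − 2.5×3.5 = 52.85 → no gain ✓.
Mediocre (own payoff 28.9): to r=3.5 gives 61.6 − 7.2×3.5 = 36.4 → profitable ✗; to r=7.5 gives 79.7 − 7.2×7.5 = 25.7 → no gain ✓.
Good (own payoff 61.6 − 5.2×3.5 = 43.4): to r=0 gives 28.9 → no gain ✓; to r=7.5 gives 79.7 − 5.2×7.5 = 40.7 → no gain ✓.
5 of the 6 constraints hold; not an equilibrium.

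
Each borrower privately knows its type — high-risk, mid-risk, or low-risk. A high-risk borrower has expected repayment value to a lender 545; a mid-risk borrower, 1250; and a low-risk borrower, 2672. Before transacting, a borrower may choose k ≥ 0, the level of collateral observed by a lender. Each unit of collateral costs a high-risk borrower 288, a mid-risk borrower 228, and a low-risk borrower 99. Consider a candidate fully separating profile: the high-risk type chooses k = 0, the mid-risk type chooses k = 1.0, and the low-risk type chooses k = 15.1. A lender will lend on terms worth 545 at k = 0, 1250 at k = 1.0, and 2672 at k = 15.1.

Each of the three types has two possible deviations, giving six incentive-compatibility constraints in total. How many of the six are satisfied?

5

Mid-risk (own payoff 1250 − 228×1.0 = 1022): to k=0 gives 545 → no gain ✓; to k=15.1 gives 2672 − 228×15.1 = -770.8 → no gain ✓.
High-risk (own payoff 545): to k=1.0 gives 1250 − 288×1.0 = 962 → profitable ✗; to k=15.1 gives 2672 − 288×15.1 = -1676.8 → no gain ✓.
Low-risk (own payoff 2672 − 99×15.1 = 1177.1): to k=0 gives 545 → no gain ✓; to k=1.0 gives 1250 − 99×1.0 = 1151 → no gain ✓.
5 of the 6 constraints hold; not an equilibrium.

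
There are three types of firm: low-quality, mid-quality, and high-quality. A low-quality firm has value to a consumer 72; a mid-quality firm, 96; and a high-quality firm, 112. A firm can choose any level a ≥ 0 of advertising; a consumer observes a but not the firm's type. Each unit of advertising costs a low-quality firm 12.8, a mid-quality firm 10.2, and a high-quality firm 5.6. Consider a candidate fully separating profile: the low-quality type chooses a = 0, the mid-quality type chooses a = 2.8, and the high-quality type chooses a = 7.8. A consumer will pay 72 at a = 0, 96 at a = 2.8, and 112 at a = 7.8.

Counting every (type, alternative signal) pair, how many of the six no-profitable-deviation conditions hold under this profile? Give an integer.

High-quality (own payoff 112 − 5.6×7.8 = 68.32): to a=0 gives 72 → profitable ✗; to a=2.8 gives 96 − 5.6×2.8 = 80.32 → profitable ✗.
Mid-quality (own payoff 96 − 10.2×2.8 = 67.44): to a=0 gives 72 → profitable ✗; to a=7.8 gives 112 − 10.2×7.8 = 32.44 → no gain ✓.
Low-quality (own payoff 72): to a=2.8 gives 96 − 12.8×2.8 = 60.16 → no gain ✓; to a=7.8 gives 112 − 12.8×7.8 = 12.16 → no gain ✓.
3 of the 6 constraints hold; not an equilibrium.

3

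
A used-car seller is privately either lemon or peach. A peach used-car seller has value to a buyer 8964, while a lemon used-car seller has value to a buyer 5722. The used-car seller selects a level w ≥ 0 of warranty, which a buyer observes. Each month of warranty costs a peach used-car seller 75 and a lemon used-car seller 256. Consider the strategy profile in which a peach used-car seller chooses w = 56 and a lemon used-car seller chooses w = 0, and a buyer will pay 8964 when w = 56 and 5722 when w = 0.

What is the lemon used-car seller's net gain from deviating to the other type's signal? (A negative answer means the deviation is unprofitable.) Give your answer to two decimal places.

Playing w = 0 the lemon used-car seller receives 5722.
Deviating to w = 56 brings payment 8964 at cost 256 × 56 = 14336, netting -5372.
Gain from deviating: -5372 − 5722 = -11094.00.
The gain is negative, so the lemon type's incentive-compatibility constraint is satisfied.

-11094.00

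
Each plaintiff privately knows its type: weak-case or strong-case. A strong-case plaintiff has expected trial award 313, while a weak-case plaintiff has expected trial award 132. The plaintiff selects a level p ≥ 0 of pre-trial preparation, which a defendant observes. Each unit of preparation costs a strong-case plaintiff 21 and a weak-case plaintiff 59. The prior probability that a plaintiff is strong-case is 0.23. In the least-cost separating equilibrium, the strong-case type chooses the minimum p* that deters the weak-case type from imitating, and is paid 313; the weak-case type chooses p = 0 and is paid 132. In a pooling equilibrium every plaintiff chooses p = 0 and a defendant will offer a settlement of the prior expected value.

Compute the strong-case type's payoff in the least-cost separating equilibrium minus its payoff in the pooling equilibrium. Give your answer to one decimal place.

Least-cost separating signal: p* solves 132 = 313 − 59·p*, so p* = (313 − 132)/59 ≈ 3.0678.
Strong-case type's separating payoff: 313 − 21 × p* = 313 − 21 × (313 − 132)/59 = 313 − 3801/59 ≈ 248.576.
Pooling payoff: 0.23 × 313 + 0.77 × 132 = 173.63.
Difference: 248.576 − 173.63 = 74.946, i.e. 74.9 to one decimal place.
The strong-case type prefers to separate.

74.9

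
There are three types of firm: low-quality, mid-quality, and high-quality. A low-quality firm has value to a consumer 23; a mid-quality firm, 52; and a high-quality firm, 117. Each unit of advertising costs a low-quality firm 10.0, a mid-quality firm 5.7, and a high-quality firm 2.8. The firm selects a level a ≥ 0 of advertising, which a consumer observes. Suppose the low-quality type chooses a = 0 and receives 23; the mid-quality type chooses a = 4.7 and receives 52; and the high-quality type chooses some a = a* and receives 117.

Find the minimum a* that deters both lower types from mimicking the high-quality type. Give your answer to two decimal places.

Low-quality type (on-path payoff 23) won't mimic when 23 ≥ 117 − 10.0·a*, i.e. a* ≥ 9.40.
Mid-quality type (on-path payoff 52 − 5.7×4.7 = 25.21) won't mimic when 25.21 ≥ 117 − 5.7·a*, i.e. a* ≥ 16.10.
Both must hold, so a* = max(9.40, 16.10) = 16.10. The mid-quality type's constraint binds.

16.10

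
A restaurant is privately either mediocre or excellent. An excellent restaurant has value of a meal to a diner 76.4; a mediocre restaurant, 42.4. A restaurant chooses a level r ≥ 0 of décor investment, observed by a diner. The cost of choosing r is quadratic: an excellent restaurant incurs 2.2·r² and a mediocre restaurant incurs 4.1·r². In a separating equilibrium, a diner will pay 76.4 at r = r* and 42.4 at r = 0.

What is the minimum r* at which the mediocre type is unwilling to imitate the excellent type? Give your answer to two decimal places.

The mediocre type at r = 0 receives 42.4; imitating at r* yields 76.4 − 4.1·r*².
Indifference: 42.4 = 76.4 − 4.1·r*², so r*² = (76.4 − 42.4) / 4.1 ≈ 8.2927.
r* = √8.2927 ≈ 2.88.

2.88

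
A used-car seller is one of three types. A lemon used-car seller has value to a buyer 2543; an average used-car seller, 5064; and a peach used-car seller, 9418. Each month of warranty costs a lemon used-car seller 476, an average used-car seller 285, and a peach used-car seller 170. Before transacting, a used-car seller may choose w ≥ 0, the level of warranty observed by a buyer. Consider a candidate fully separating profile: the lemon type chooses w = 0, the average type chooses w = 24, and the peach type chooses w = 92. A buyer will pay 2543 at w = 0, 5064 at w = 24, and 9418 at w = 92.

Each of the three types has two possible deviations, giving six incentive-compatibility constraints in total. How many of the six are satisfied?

3

Average (own payoff 5064 − 285×24 = -1776): to w=0 gives 2543 → profitable ✗; to w=92 gives 9418 − 285×92 = -16802 → no gain ✓.
Lemon (own payoff 2543): to w=24 gives 5064 − 476×24 = -6360 → no gain ✓; to w=92 gives 9418 − 476×92 = -34374 → no gain ✓.
Peach (own payoff 9418 − 170×92 = -6222): to w=0 gives 2543 → profitable ✗; to w=24 gives 5064 − 170×24 = 984 → profitable ✗.
3 of the 6 constraints hold; not an equilibrium.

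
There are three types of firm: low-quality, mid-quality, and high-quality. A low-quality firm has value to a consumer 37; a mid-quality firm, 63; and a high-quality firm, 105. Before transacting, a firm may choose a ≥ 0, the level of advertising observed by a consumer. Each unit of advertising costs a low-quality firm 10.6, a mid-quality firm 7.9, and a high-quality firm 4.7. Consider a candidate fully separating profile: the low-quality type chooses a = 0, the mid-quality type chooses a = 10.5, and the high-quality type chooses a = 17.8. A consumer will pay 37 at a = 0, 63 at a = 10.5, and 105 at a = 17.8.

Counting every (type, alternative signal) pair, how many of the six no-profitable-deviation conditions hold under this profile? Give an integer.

Low-quality (own payoff 37): to a=10.5 gives 63 − 10.6×10.5 = -48.3 → no gain ✓; to a=17.8 gives 105 − 10.6×17.8 = -83.68 → no gain ✓.
High-quality (own payoff 105 − 4.7×17.8 = 21.34): to a=0 gives 37 → profitable ✗; to a=10.5 gives 63 − 4.7×10.5 = 13.65 → no gain ✓.
Mid-quality (own payoff 63 − 7.9×10.5 = -19.95): to a=0 gives 37 → profitable ✗; to a=17.8 gives 105 − 7.9×17.8 = -35.62 → no gain ✓.
4 of the 6 constraints hold; not an equilibrium.

4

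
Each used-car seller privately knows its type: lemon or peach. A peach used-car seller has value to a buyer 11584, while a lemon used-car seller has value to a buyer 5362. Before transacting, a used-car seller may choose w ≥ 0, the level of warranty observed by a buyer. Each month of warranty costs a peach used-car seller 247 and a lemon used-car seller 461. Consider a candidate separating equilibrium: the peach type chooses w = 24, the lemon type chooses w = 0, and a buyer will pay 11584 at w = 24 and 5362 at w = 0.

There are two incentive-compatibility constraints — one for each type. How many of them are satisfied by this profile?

Peach type: signal → 11584 − 247 × 24 = 5656; deviate to 0 → 5362. IC holds (5656 ≥ 5362).
Lemon type: stay at 0 → 5362; mimic → 11584 − 461 × 24 = 520. IC holds (5362 ≥ 520).
2 of 2 constraints hold, so this is a separating equilibrium.

2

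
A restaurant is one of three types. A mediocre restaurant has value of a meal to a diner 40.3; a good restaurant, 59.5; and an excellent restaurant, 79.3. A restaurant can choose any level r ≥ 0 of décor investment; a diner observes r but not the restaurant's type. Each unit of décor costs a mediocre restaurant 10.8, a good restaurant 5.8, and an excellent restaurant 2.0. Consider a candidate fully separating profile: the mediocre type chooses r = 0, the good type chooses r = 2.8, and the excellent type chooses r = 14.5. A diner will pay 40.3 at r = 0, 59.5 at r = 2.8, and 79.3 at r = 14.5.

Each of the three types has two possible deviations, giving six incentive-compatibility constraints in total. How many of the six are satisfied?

5

Good (own payoff 59.5 − 5.8×2.8 = 43.26): to r=0 gives 40.3 → no gain ✓; to r=14.5 gives 79.3 − 5.8×14.5 = -4.8 → no gain ✓.
Excellent (own payoff 79.3 − 2.0×14.5 = 50.3): to r=0 gives 40.3 → no gain ✓; to r=2.8 gives 59.5 − 2.0×2.8 = 53.9 → profitable ✗.
Mediocre (own payoff 40.3): to r=2.8 gives 59.5 − 10.8×2.8 = 29.26 → no gain ✓; to r=14.5 gives 79.3 − 10.8×14.5 = -77.3 → no gain ✓.
5 of the 6 constraints hold; not an equilibrium.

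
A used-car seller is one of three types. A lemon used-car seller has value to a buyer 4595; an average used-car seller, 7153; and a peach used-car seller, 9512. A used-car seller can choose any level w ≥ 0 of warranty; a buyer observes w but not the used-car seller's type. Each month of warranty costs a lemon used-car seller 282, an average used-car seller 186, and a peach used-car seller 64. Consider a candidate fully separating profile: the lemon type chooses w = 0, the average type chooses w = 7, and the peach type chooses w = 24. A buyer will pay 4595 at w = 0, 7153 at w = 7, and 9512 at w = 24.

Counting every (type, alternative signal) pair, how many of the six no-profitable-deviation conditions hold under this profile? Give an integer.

5

Average (own payoff 7153 − 186×7 = 5851): to w=0 gives 4595 → no gain ✓; to w=24 gives 9512 − 186×24 = 5048 → no gain ✓.
Lemon (own payoff 4595): to w=7 gives 7153 − 282×7 = 5179 → profitable ✗; to w=24 gives 9512 − 282×24 = 2744 → no gain ✓.
Peach (own payoff 9512 − 64×24 = 7976): to w=0 gives 4595 → no gain ✓; to w=7 gives 7153 − 64×7 = 6705 → no gain ✓.
5 of the 6 constraints hold; not an equilibrium.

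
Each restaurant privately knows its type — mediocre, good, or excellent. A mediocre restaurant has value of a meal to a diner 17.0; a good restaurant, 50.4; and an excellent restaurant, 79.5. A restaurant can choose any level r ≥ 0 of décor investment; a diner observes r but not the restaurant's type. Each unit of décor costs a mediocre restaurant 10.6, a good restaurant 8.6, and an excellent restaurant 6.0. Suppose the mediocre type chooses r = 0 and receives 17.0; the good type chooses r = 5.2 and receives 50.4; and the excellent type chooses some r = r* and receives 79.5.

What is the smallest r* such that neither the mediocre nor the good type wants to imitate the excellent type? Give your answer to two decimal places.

Good type (on-path payoff 50.4 − 8.6×5.2 = 5.68) won't mimic when 5.68 ≥ 79.5 − 8.6·r*, i.e. r* ≥ 8.58.
Mediocre type (on-path payoff 17.0) won't mimic when 17.0 ≥ 79.5 − 10.6·r*, i.e. r* ≥ 5.90.
Both must hold, so r* = max(5.90, 8.58) = 8.58. The good type's constraint binds.

8.58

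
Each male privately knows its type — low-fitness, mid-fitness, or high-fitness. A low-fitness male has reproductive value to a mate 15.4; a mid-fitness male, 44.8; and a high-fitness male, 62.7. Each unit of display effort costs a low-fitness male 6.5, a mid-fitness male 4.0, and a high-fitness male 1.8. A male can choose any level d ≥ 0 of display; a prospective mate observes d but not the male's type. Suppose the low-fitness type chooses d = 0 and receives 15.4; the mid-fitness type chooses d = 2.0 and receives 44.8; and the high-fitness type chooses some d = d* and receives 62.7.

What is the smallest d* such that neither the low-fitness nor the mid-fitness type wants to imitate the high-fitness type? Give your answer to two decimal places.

Mid-fitness type (on-path payoff 44.8 − 4.0×2.0 = 36.8) won't mimic when 36.8 ≥ 62.7 − 4.0·d*, i.e. d* ≥ 6.48.
Low-fitness type (on-path payoff 15.4) won't mimic when 15.4 ≥ 62.7 − 6.5·d*, i.e. d* ≥ 7.28.
Both must hold, so d* = max(7.28, 6.48) = 7.28. The low-fitness type's constraint binds.

7.28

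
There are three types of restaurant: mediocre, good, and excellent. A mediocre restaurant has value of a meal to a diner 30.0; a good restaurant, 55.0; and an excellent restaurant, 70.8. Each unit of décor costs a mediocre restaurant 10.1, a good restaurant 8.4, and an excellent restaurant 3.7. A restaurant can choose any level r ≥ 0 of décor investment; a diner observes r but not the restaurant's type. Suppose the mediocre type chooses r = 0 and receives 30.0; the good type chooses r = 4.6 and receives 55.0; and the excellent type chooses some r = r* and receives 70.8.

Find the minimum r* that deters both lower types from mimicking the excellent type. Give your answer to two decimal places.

Good type (on-path payoff 55.0 − 8.4×4.6 = 16.36) won't mimic when 16.36 ≥ 70.8 − 8.4·r*, i.e. r* ≥ 6.48.
Mediocre type (on-path payoff 30.0) won't mimic when 30.0 ≥ 70.8 − 10.1·r*, i.e. r* ≥ 4.04.
Both must hold, so r* = max(4.04, 6.48) = 6.48. The good type's constraint binds.

6.48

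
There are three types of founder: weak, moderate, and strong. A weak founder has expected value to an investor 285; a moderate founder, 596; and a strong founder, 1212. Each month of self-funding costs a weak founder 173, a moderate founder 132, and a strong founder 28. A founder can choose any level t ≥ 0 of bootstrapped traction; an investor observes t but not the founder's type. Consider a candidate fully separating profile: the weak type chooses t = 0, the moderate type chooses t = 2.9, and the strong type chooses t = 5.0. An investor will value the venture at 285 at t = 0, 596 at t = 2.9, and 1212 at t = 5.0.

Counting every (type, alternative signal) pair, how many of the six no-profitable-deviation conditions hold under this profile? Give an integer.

Weak (own payoff 285): to t=2.9 gives 596 − 173×2.9 = 94.3 → no gain ✓; to t=5.0 gives 1212 − 173×5.0 = 347 → profitable ✗.
Moderate (own payoff 596 − 132×2.9 = 213.2): to t=0 gives 285 → profitable ✗; to t=5.0 gives 1212 − 132×5.0 = 552 → profitable ✗.
Strong (own payoff 1212 − 28×5.0 = 1072): to t=0 gives 285 → no gain ✓; to t=2.9 gives 596 − 28×2.9 = 514.8 → no gain ✓.
3 of the 6 constraints hold; not an equilibrium.

3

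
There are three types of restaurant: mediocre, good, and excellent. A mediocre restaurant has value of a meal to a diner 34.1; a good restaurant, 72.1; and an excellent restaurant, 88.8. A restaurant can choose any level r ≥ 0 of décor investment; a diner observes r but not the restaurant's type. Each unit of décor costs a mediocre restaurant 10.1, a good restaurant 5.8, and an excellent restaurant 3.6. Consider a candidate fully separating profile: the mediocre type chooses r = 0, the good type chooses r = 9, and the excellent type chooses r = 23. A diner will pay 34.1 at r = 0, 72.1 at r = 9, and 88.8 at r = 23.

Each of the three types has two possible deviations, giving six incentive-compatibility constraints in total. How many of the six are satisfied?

3

Mediocre (own payoff 34.1): to r=9 gives 72.1 − 10.1×9 = -18.8 → no gain ✓; to r=23 gives 88.8 − 10.1×23 = -143.5 → no gain ✓.
Excellent (own payoff 88.8 − 3.6×23 = 6): to r=0 gives 34.1 → profitable ✗; to r=9 gives 72.1 − 3.6×9 = 39.7 → profitable ✗.
Good (own payoff 72.1 − 5.8×9 = 19.9): to r=0 gives 34.1 → profitable ✗; to r=23 gives 88.8 − 5.8×23 = -44.6 → no gain ✓.
3 of the 6 constraints hold; not an equilibrium.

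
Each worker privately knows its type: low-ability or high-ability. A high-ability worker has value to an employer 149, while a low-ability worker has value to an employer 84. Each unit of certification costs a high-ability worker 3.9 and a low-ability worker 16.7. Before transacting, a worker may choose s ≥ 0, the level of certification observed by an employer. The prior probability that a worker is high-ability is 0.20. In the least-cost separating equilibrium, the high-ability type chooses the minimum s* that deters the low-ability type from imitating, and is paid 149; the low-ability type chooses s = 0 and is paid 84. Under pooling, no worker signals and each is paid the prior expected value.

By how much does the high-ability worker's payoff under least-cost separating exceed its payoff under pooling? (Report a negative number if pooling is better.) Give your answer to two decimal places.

Least-cost separating signal: s* solves 84 = 149 − 16.7·s*, so s* = (149 − 84)/16.7 ≈ 3.8922.
High-ability type's separating payoff: 149 − 3.9 × s* = 149 − 3.9 × (149 − 84)/16.7 = 149 − 253.5/16.7 ≈ 133.8204.
Pooling payoff: 0.20 × 149 + 0.80 × 84 = 97.
Difference: 133.8204 − 97 = 36.8204, i.e. 36.82 to two decimal places.
The high-ability type prefers to separate.

36.82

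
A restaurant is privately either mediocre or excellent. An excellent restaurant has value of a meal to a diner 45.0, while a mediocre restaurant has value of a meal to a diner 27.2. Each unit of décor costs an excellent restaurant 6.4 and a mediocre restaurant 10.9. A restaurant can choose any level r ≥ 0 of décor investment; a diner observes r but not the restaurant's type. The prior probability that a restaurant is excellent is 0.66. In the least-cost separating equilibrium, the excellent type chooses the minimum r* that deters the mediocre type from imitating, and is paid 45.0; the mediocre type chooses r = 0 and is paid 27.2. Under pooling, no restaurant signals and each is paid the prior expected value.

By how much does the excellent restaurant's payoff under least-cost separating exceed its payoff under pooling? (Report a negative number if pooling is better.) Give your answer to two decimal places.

Least-cost separating signal: r* solves 27.2 = 45.0 − 10.9·r*, so r* = (45.0 − 27.2)/10.9 ≈ 1.6330.
Excellent type's separating payoff: 45.0 − 6.4 × r* = 45.0 − 6.4 × (45.0 − 27.2)/10.9 = 45.0 − 113.92/10.9 ≈ 34.5486.
Pooling payoff: 0.66 × 45.0 + 0.34 × 27.2 = 38.948.
Difference: 34.5486 − 38.948 = -4.3994, i.e. -4.40 to two decimal places.
The excellent type would prefer the pooling outcome.

-4.40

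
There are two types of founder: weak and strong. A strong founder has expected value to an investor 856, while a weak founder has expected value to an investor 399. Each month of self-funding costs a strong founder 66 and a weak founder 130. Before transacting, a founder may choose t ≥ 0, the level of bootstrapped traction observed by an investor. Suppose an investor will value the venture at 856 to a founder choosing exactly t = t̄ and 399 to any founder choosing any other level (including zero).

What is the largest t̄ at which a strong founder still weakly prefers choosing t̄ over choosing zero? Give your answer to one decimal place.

6.9

Choosing t̄ yields the strong type 856 − 66·t̄; choosing zero yields 399.
The strong type is indifferent at 856 − 66·t̄ = 399, i.e. t̄ = (856 − 399) / 66 ≈ 6.9.
For any t̄ above 6.9 the strong type would rather pool at zero, so separation collapses.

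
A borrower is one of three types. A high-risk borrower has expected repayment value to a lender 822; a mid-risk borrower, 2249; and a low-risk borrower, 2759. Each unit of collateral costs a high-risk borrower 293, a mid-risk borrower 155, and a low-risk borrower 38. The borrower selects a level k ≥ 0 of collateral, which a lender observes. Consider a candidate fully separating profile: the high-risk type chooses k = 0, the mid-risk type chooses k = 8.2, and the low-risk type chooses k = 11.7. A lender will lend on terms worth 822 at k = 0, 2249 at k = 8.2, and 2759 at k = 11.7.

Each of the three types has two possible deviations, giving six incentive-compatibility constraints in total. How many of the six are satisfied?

6

High-risk (own payoff 822): to k=8.2 gives 2249 − 293×8.2 = -153.6 → no gain ✓; to k=11.7 gives 2759 − 293×11.7 = -669.1 → no gain ✓.
Mid-risk (own payoff 2249 − 155×8.2 = 978): to k=0 gives 822 → no gain ✓; to k=11.7 gives 2759 − 155×11.7 = 945.5 → no gain ✓.
Low-risk (own payoff 2759 − 38×11.7 = 2314.4): to k=0 gives 822 → no gain ✓; to k=8.2 gives 2249 − 38×8.2 = 1937.4 → no gain ✓.
6 of the 6 constraints hold; this profile is a separating equilibrium.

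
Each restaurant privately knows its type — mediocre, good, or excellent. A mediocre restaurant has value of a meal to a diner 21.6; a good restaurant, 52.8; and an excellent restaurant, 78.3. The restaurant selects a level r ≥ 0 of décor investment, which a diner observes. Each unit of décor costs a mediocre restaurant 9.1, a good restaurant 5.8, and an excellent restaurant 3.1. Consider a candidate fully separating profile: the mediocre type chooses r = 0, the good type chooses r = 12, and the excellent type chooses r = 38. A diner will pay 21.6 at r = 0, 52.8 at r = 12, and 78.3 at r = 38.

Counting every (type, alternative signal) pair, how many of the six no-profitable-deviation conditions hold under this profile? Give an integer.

Good (own payoff 52.8 − 5.8×12 = -16.8): to r=0 gives 21.6 → profitable ✗; to r=38 gives 78.3 − 5.8×38 = -142.1 → no gain ✓.
Excellent (own payoff 78.3 − 3.1×38 = -39.5): to r=0 gives 21.6 → profitable ✗; to r=12 gives 52.8 − 3.1×12 = 15.6 → profitable ✗.
Mediocre (own payoff 21.6): to r=12 gives 52.8 − 9.1×12 = -56.4 → no gain ✓; to r=38 gives 78.3 − 9.1×38 = -267.5 → no gain ✓.
3 of the 6 constraints hold; not an equilibrium.

3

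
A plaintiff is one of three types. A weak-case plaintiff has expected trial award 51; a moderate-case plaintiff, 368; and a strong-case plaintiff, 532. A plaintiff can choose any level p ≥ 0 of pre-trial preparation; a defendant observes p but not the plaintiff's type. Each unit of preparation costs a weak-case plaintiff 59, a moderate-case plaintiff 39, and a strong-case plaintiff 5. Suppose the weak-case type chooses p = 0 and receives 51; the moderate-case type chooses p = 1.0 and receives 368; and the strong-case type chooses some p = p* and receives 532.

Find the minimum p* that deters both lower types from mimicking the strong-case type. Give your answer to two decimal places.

8.15

Moderate-case type (on-path payoff 368 − 39×1.0 = 329) won't mimic when 329 ≥ 532 − 39·p*, i.e. p* ≥ 5.21.
Weak-case type (on-path payoff 51) won't mimic when 51 ≥ 532 − 59·p*, i.e. p* ≥ 8.15.
Both must hold, so p* = max(8.15, 5.21) = 8.15. The weak-case type's constraint binds.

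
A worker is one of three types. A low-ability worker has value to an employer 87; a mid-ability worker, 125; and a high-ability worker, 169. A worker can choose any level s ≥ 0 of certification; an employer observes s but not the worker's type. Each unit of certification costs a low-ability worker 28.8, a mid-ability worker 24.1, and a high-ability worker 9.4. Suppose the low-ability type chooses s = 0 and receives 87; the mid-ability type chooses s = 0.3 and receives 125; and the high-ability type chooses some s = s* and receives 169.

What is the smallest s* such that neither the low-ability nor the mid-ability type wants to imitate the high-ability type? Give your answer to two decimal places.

2.85

Low-ability type (on-path payoff 87) won't mimic when 87 ≥ 169 − 28.8·s*, i.e. s* ≥ 2.85.
Mid-ability type (on-path payoff 125 − 24.1×0.3 = 117.77) won't mimic when 117.77 ≥ 169 − 24.1·s*, i.e. s* ≥ 2.13.
Both must hold, so s* = max(2.85, 2.13) = 2.85. The low-ability type's constraint binds.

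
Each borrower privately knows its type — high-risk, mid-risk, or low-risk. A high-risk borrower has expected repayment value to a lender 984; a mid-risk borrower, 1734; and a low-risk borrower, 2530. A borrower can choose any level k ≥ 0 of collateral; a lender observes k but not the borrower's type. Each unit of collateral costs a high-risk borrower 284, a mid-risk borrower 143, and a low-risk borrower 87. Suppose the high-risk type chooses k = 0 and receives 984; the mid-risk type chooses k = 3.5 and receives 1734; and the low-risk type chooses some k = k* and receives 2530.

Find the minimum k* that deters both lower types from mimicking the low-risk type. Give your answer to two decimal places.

High-risk type (on-path payoff 984) won't mimic when 984 ≥ 2530 − 284·k*, i.e. k* ≥ 5.44.
Mid-risk type (on-path payoff 1734 − 143×3.5 = 1233.5) won't mimic when 1233.5 ≥ 2530 − 143·k*, i.e. k* ≥ 9.07.
Both must hold, so k* = max(5.44, 9.07) = 9.07. The mid-risk type's constraint binds.

9.07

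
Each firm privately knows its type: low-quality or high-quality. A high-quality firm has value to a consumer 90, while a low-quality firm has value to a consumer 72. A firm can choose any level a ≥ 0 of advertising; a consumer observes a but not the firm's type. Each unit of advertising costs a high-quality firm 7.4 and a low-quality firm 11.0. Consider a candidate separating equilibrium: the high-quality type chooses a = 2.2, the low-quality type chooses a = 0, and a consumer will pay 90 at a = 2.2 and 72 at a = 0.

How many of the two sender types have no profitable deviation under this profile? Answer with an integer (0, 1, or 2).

High-quality type: signal → 90 − 7.4 × 2.2 = 73.72; deviate to 0 → 72. IC holds (73.72 ≥ 72).
Low-quality type: stay at 0 → 72; mimic → 90 − 11.0 × 2.2 = 65.8. IC holds (72 ≥ 65.8).
2 of 2 constraints hold, so this is a separating equilibrium.

2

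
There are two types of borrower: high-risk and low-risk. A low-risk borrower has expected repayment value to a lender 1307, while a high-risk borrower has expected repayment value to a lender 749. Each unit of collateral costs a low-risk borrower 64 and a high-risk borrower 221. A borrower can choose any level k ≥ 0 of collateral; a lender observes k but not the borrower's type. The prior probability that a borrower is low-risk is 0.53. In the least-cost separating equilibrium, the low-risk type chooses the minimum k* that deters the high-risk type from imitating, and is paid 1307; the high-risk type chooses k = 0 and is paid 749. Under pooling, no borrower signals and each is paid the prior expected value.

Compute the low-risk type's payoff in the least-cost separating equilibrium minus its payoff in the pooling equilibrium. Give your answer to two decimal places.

Least-cost separating signal: k* solves 749 = 1307 − 221·k*, so k* = (1307 − 749)/221 ≈ 2.5249.
Low-risk type's separating payoff: 1307 − 64 × k* = 1307 − 64 × (1307 − 749)/221 = 1307 − 35712/221 ≈ 1145.4072.
Pooling payoff: 0.53 × 1307 + 0.47 × 749 = 1044.74.
Difference: 1145.4072 − 1044.74 = 100.6672, i.e. 100.67 to two decimal places.
The low-risk type prefers to separate.

100.67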